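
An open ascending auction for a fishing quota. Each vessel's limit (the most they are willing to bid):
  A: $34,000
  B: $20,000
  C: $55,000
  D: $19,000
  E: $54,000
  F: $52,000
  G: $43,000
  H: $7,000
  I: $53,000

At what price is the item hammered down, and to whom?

Limits in order: 55,000 (C) > 54,000 (E) > 53,000 (I) > 52,000 (F) > 43,000 (G) > 34,000 (A) > …
E is the last rival to drop out, at $54,000; C remains and wins at that price.

C wins at $54,000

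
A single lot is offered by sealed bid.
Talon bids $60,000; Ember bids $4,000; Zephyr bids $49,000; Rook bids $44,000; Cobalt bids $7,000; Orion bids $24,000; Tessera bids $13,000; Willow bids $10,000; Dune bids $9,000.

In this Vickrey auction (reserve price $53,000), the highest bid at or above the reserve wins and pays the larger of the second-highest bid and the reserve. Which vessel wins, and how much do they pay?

Talon pays $53,000

Sorting bids: 60,000 (Talon) > 49,000 (Zephyr) > 44,000 (Rook) > 24,000 (Orion) > 13,000 (Tessera) > 10,000 (Willow) > …
Talon has the top bid at or above the reserve ($60,000).
Second-highest bid $49,000 is below the reserve $53,000, so the reserve binds → payment $53,000.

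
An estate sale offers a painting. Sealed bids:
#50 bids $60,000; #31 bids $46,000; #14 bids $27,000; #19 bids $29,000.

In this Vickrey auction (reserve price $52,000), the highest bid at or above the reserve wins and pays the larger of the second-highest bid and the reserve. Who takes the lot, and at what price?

#50 pays $52,000

Bids ranked: 60,000 (#50) > 46,000 (#31) > 29,000 (#19) > 27,000 (#14)
#50 has the top bid at or above the reserve ($60,000).
Second-highest bid $46,000 is below the reserve $52,000, so the reserve binds → payment $52,000.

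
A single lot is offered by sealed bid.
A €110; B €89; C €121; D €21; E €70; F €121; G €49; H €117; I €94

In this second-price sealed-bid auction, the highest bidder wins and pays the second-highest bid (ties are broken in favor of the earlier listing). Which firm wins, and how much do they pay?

C pays €121

Sorting bids: 121 (C) > 121 (F) > 117 (H) > 110 (A) > 94 (I) > 89 (B) > …
C and F tie at €121; tie-break gives it to C.
C is highest; pays the second-highest bid, €121.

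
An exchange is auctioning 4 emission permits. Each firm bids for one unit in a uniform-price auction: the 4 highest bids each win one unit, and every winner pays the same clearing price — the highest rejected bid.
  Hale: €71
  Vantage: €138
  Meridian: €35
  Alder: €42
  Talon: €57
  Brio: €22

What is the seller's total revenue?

Bids ranked high→low: 138 (Vantage), 71 (Hale), 57 (Talon), 42 (Alder), 35 (Meridian), 22 (Brio)
Winners (4 units): Vantage, Hale, Talon, Alder.
Clearing price = highest rejected bid = €35.
Total revenue = 4 × €35 = €140.

Total revenue: €140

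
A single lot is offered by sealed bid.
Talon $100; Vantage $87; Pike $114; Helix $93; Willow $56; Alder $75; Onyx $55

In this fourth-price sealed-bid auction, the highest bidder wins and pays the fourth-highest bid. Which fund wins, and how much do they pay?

Pike pays $87

Sorting bids: 114 (Pike) > 100 (Talon) > 93 (Helix) > 87 (Vantage) > 75 (Alder) > 56 (Willow) > …
Pike wins; payment is bid #4 in the ranking = $87.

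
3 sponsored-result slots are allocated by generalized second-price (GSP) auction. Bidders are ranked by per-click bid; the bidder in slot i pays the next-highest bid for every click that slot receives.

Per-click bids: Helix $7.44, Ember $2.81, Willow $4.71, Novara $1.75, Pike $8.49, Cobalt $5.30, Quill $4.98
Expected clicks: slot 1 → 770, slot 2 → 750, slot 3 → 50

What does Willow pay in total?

Willow pays $0.00

Ranked by bid: $8.49 (Pike) > $7.44 (Helix) > $5.30 (Cobalt) > $4.98 (Quill) > …
Willow ranks below slot 3 → no slot, pays nothing.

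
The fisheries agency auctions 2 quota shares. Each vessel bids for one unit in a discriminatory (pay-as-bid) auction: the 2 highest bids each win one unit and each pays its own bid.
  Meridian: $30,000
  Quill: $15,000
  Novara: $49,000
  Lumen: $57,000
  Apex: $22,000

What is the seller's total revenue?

Bids ranked high→low: 57,000 (Lumen), 49,000 (Novara), 30,000 (Meridian), 22,000 (Apex), …
Winners (2 units): Lumen, Novara.
Total revenue = 57,000 + 49,000 = $106,000.

Total revenue: $106,000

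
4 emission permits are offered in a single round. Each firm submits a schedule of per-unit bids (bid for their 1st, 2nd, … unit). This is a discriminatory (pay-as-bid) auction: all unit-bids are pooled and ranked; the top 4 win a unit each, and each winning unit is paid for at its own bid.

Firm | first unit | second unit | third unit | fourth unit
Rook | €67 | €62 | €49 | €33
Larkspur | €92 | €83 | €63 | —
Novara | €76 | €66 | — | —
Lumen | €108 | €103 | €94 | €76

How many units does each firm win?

Larkspur 1, Lumen 3

All unit-bids, highest first — top 4: 108 (Lumen-1), 103 (Lumen-2), 94 (Lumen-3), 92 (Larkspur-1)
Next rejected bid: €83 (not a price — pay-as-bid).
Allocation: Larkspur 1, Lumen 3.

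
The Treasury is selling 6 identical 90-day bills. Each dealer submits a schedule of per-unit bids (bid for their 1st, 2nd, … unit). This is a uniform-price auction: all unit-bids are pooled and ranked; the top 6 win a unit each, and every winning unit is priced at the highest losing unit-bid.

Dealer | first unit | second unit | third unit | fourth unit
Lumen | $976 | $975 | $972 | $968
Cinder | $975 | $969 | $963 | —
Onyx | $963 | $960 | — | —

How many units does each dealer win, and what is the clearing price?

Cinder 2, Lumen 4; clearing price $963

All unit-bids, highest first — top 6: 976 (Lumen-1), 975 (Lumen-2), 975 (Cinder-1), 972 (Lumen-3), 969 (Cinder-2), 968 (Lumen-4)
Highest rejected unit-bid = $963.
Allocation: Cinder 2, Lumen 4.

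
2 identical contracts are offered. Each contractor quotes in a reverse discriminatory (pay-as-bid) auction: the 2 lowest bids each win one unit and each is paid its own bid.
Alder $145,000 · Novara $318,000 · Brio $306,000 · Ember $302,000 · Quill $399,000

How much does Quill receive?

Bids ranked low→high: 145,000 (Alder), 302,000 (Ember), 306,000 (Brio), 318,000 (Novara), …
The 2 lowest are Alder, Ember.
Quill does not win → $0.

Quill is paid $0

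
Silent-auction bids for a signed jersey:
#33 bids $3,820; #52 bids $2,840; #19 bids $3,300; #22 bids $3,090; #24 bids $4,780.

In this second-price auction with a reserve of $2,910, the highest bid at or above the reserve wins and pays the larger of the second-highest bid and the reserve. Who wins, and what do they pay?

Bids in order: 4,780 (#24) > 3,820 (#33) > 3,300 (#19) > 3,090 (#22) > 2,840 (#52)
#24 has the top bid at or above the reserve ($4,780).
Second-highest bid $3,820 exceeds the reserve $2,910 → payment $3,820.

#24 pays $3,820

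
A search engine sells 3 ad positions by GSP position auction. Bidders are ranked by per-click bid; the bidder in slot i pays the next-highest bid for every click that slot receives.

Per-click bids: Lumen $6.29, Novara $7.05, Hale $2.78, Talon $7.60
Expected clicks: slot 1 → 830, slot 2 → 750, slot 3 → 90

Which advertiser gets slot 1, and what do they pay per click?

Talon; $7.05 per click

Per-click bids in order: $7.60 (Talon) > $7.05 (Novara) > $6.29 (Lumen) > $2.78 (Hale)
Slot 1 goes to the first-ranked bidder, Talon, who pays the next bid down: $7.05/click.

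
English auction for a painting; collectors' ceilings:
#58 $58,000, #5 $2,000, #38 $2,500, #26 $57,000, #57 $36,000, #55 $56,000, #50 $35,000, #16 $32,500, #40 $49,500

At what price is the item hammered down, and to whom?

#58 wins at $57,000

Limits ranked: 58,000 (#58) > 57,000 (#26) > 56,000 (#55) > 49,500 (#40) > 36,000 (#57) > 35,000 (#50) > …
#26 is the last rival to drop out, at $57,000; #58 remains and wins at that price.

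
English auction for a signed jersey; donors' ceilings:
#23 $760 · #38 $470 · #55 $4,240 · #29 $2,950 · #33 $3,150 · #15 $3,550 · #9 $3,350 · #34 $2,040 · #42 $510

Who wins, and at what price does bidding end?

#55 wins at $3,550

Limits in order: 4,240 (#55) > 3,550 (#15) > 3,350 (#9) > 3,150 (#33) > 2,950 (#29) > 2,040 (#34) > …
Once the price passes $3,550, only #55 is left; the hammer falls at #15's limit of $3,550.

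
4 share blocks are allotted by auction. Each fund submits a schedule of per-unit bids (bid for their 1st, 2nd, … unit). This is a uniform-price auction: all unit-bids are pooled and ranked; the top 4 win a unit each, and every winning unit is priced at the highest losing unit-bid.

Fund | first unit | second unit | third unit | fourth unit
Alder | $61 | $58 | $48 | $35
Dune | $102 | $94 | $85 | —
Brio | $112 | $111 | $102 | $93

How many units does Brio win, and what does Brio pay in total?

Brio: 3 units, pays $282

Merging the schedules and taking the best 4: 112 (Brio-1), 111 (Brio-2), 102 (Dune-1), 102 (Brio-3)
First bid not allocated: $94.
Brio wins 3 unit(s) at $94 each.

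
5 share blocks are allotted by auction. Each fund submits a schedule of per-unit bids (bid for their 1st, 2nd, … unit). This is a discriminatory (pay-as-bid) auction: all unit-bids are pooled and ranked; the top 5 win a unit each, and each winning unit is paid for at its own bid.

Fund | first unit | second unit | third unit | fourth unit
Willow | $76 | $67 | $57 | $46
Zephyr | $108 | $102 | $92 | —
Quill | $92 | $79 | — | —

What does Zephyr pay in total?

All unit-bids, highest first — top 5: 108 (Zephyr-1), 102 (Zephyr-2), 92 (Zephyr-3), 92 (Quill-1), 79 (Quill-2)
Next rejected bid: $76 (not a price — pay-as-bid).
Zephyr's winning unit-bids: 108 + 102 + 92 = $302.

Zephyr pays $302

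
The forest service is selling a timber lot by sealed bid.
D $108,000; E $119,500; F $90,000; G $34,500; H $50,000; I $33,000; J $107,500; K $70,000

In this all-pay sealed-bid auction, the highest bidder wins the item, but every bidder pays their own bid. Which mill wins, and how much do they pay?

E pays $119,500

Bids ranked: 119,500 (E) > 108,000 (D) > 107,500 (J) > 90,000 (F) > 70,000 (K) > 50,000 (H) > …
E is highest and takes the item; every bidder forfeits their bid.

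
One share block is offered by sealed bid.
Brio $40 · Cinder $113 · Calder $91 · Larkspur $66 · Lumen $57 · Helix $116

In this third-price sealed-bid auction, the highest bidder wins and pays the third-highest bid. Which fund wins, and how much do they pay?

Third-price sealed-bid auction: the highest bidder wins and pays the third-highest bid.
Sorting bids: 116 (Helix) > 113 (Cinder) > 91 (Calder) > 66 (Larkspur) > 57 (Lumen) > 40 (Brio)
Helix is highest; pays the third-highest bid, $91.

Helix pays $91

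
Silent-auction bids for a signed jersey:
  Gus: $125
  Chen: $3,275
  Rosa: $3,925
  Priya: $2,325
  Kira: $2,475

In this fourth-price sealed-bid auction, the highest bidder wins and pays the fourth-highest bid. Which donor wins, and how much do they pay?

Fourth-price sealed-bid auction: the highest bidder wins and pays the fourth-highest bid.
Bids ranked: 3,925 (Rosa) > 3,275 (Chen) > 2,475 (Kira) > 2,325 (Priya) > 125 (Gus)
Rosa is highest; pays the fourth-highest bid, $2,325.

Rosa pays $2,325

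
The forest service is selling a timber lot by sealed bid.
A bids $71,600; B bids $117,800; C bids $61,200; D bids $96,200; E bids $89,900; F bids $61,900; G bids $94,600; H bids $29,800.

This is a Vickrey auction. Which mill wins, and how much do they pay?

B pays $96,200

Sorting bids: 117,800 (B) > 96,200 (D) > 94,600 (G) > 89,900 (E) > 71,600 (A) > 61,900 (F) > …
B is highest; pays the second-highest bid, $96,200.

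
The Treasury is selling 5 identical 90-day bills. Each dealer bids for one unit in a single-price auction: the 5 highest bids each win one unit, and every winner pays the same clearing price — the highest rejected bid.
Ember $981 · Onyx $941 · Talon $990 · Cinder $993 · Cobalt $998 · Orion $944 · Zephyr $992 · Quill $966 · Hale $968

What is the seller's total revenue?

Total revenue: $4,840

Ordering the bids: 998 (Cobalt), 993 (Cinder), 992 (Zephyr), 990 (Talon), 981 (Ember), 968 (Hale), 966 (Quill), …
Top 5: Cobalt, Cinder, Zephyr, Talon, Ember.
Clearing price = highest rejected bid = $968.
Total revenue = 5 × $968 = $4,840.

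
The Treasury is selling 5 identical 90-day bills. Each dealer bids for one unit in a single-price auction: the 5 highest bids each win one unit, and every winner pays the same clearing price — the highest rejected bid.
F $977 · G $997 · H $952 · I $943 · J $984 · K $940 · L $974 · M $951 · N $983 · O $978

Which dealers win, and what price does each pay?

Ordering the bids: 997 (G), 984 (J), 983 (N), 978 (O), 977 (F), 974 (L), 952 (H), …
Top 5: G, J, N, O, F.
First losing bid is L's $974, which sets the uniform price.

G, J, N, O, F; each pays $974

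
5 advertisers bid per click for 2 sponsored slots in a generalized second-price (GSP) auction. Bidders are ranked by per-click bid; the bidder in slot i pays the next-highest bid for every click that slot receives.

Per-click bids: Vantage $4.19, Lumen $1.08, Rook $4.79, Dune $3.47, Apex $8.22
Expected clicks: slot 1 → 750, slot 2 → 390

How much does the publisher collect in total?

Per-click bids in order: $8.22 (Apex) > $4.79 (Rook) > $4.19 (Vantage) > …
Slot 1: Apex pays $4.79 × 750 = $3592.50
Slot 2: Rook pays $4.19 × 390 = $1634.10
Total = $5226.60

Total revenue: $5226.60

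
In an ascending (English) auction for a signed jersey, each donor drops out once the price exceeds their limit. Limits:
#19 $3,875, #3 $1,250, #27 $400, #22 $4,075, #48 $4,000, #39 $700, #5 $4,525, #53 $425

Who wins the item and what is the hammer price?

#5 wins at $4,075

Rule: the price rises until one bidder remains; the winner pays the price at which the last rival dropped out.
Sorting limits: 4,525 (#5) > 4,075 (#22) > 4,000 (#48) > 3,875 (#19) > 1,250 (#3) > 700 (#39) > …
Once the price passes $4,075, only #5 is left; the hammer falls at #22's limit of $4,075.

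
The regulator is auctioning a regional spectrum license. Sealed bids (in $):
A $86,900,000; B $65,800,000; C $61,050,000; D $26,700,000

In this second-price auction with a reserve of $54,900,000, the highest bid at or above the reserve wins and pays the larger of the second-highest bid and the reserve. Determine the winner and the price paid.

Second-price auction with a reserve of $54,900,000: the highest bid at or above the reserve wins and pays the larger of the second-highest bid and the reserve.
Bids ranked: 86,900,000 (A) > 65,800,000 (B) > 61,050,000 (C) > 26,700,000 (D)
Highest eligible bid: A at $86,900,000.
Second-highest bid $65,800,000 exceeds the reserve $54,900,000 → payment $65,800,000.

A pays $65,800,000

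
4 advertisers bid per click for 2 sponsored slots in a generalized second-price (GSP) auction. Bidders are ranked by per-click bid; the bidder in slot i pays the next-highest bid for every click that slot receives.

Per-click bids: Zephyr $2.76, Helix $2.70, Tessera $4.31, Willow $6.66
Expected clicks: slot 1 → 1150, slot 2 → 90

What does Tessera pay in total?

Ranked by bid: $6.66 (Willow) > $4.31 (Tessera) > $2.76 (Zephyr) > …
Tessera holds slot 2 → pays next bid $2.76 × 90 clicks = $248.40.

Tessera pays $248.40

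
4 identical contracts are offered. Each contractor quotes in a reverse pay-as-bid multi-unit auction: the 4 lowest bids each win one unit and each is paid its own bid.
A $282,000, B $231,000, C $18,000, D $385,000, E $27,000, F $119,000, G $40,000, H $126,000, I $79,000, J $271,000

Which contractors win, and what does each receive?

C $18,000, E $27,000, G $40,000, I $79,000

Ordering the bids: 18,000 (C), 27,000 (E), 40,000 (G), 79,000 (I), 119,000 (F), 126,000 (H), …
Winners (4 units): C, E, G, I.
Each winner is paid its own bid: C $18,000, E $27,000, G $40,000, I $79,000.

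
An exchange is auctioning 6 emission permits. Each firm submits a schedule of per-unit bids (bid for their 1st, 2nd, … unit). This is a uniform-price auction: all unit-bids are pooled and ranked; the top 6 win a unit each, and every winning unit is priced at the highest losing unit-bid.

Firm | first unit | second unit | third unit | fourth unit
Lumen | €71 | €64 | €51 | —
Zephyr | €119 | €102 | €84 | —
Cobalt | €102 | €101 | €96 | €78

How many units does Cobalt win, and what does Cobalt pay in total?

Cobalt: 3 units, pays €234

Pooled unit-bids ranked (top 6): 119 (Zephyr-1), 102 (Zephyr-2), 102 (Cobalt-1), 101 (Cobalt-2), 96 (Cobalt-3), 84 (Zephyr-3)
First bid not allocated: €78.
Cobalt wins 3 unit(s) at €78 each.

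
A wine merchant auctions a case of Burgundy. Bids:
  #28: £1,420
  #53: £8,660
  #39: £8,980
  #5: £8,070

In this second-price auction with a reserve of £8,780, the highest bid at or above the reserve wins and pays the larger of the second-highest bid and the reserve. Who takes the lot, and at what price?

#39 pays £8,780

Bids ranked: 8,980 (#39) > 8,660 (#53) > 8,070 (#5) > 1,420 (#28)
#39 has the top bid at or above the reserve (£8,980).
max(second-highest £8,660, reserve £8,780) = £8,780.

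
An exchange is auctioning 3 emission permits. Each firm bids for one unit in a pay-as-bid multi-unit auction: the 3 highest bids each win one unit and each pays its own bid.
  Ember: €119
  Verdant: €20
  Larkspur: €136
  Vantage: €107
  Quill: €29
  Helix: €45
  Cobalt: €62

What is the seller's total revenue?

Total revenue: €362

Ordering the bids: 136 (Larkspur), 119 (Ember), 107 (Vantage), 62 (Cobalt), 45 (Helix), …
Winners (3 units): Larkspur, Ember, Vantage.
Total revenue = 136 + 119 + 107 = €362.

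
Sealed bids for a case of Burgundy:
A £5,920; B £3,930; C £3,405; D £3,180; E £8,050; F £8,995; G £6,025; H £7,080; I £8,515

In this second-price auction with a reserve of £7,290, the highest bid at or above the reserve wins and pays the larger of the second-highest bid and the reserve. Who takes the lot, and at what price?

F pays £8,515

Rule: the highest bid at or above the reserve wins and pays the larger of the second-highest bid and the reserve.
Bids in order: 8,995 (F) > 8,515 (I) > 8,050 (E) > 7,080 (H) > 6,025 (G) > 5,920 (A) > …
Highest eligible bid: F at £8,995.
Second-highest bid £8,515 exceeds the reserve £7,290 → payment £8,515.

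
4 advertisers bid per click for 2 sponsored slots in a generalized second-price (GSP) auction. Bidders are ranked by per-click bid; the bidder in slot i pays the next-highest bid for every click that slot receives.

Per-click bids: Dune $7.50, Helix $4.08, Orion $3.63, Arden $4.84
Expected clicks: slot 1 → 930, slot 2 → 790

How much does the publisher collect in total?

Total revenue: $7724.40

Per-click bids in order: $7.50 (Dune) > $4.84 (Arden) > $4.08 (Helix) > …
Slot 1: Dune pays $4.84 × 930 = $4501.20
Slot 2: Arden pays $4.08 × 790 = $3223.20
Total = $7724.40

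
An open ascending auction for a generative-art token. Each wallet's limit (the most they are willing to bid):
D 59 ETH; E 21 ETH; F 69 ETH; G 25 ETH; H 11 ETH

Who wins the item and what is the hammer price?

F wins at 59 ETH

Limits ranked: 69 (F) > 59 (D) > 25 (G) > 21 (E) > 11 (H)
Once the price passes 59 ETH, only F is left; the hammer falls at D's limit of 59 ETH.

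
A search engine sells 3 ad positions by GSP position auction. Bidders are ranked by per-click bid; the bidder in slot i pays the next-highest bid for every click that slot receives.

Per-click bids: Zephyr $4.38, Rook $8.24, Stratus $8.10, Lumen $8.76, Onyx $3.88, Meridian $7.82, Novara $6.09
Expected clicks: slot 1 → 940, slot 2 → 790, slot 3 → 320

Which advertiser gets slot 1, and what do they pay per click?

Lumen; $8.24 per click

Per-click bids in order: $8.76 (Lumen) > $8.24 (Rook) > $8.10 (Stratus) > $7.82 (Meridian) > …
Slot 1 goes to the first-ranked bidder, Lumen, who pays the next bid down: $8.24/click.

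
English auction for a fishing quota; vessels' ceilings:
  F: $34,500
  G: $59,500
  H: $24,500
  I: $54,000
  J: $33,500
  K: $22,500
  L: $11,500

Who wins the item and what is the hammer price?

Ascending (English) auction: the price rises until one bidder remains; the winner pays the price at which the last rival dropped out.
Limits ranked: 59,500 (G) > 54,000 (I) > 34,500 (F) > 33,500 (J) > 24,500 (H) > 22,500 (K) > …
I is the last rival to drop out, at $54,000; G remains and wins at that price.

G wins at $54,000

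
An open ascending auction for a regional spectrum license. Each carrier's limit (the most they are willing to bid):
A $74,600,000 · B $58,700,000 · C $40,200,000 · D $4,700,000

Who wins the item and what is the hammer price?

Rule: the price rises until one bidder remains; the winner pays the price at which the last rival dropped out.
Limits ranked: 74,600,000 (A) > 58,700,000 (B) > 40,200,000 (C) > 4,700,000 (D)
B is the last rival to drop out, at $58,700,000; A remains and wins at that price.

A wins at $58,700,000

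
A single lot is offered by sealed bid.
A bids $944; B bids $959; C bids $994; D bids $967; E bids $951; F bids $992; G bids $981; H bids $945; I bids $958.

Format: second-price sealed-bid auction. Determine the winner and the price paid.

Rule: the highest bidder wins and pays the second-highest bid.
Bids ranked: 994 (C) > 992 (F) > 981 (G) > 967 (D) > 959 (B) > 958 (I) > …
C wins with the highest bid; price is set by the runner-up at $992.

C pays $992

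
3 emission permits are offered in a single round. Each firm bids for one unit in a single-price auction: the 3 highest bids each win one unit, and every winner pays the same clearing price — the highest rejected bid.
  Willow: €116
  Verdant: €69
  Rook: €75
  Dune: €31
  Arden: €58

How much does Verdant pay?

Bids ranked high→low: 116 (Willow), 75 (Rook), 69 (Verdant), 58 (Arden), 31 (Dune)
Winners (3 units): Willow, Rook, Verdant.
Clearing price = highest rejected bid = €58.
Verdant wins → pays €58.

Verdant pays €58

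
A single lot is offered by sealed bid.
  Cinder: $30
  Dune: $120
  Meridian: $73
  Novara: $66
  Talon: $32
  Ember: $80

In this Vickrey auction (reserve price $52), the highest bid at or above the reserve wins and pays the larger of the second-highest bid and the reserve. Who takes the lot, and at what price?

Dune pays $80

Bids ranked: 120 (Dune) > 80 (Ember) > 73 (Meridian) > 66 (Novara) > 32 (Talon) > 30 (Cinder)
Dune has the top bid at or above the reserve ($120).
max(second-highest $80, reserve $52) = $80; the reserve does not bind.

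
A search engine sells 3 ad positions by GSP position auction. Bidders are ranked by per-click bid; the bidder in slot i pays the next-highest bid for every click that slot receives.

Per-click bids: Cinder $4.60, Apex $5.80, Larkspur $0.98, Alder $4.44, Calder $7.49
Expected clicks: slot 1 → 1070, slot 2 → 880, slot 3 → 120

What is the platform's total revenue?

Total revenue: $10786.80

Ranked by bid: $7.49 (Calder) > $5.80 (Apex) > $4.60 (Cinder) > $4.44 (Alder) > …
Slot 1: Calder pays $5.80 × 1070 = $6206.00
Slot 2: Apex pays $4.60 × 880 = $4048.00
Slot 3: Cinder pays $4.44 × 120 = $532.80
Total = $10786.80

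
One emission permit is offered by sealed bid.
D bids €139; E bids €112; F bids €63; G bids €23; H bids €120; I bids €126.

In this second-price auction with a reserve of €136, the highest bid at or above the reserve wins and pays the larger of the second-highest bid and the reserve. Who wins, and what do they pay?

Bids in order: 139 (D) > 126 (I) > 120 (H) > 112 (E) > 63 (F) > 23 (G)
Highest eligible bid: D at €139.
max(second-highest €126, reserve €136) = €136.

D pays €136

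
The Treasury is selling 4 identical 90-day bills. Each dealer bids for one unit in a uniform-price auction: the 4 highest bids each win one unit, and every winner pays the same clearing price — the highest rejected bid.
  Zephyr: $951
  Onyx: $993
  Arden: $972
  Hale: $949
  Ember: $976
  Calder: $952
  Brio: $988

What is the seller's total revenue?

Sorting: 993 (Onyx), 988 (Brio), 976 (Ember), 972 (Arden), 952 (Calder), 951 (Zephyr), …
The 4 highest are Onyx, Brio, Ember, Arden.
First losing bid is Calder's $952, which sets the uniform price.
Total revenue = 4 × $952 = $3,808.

Total revenue: $3,808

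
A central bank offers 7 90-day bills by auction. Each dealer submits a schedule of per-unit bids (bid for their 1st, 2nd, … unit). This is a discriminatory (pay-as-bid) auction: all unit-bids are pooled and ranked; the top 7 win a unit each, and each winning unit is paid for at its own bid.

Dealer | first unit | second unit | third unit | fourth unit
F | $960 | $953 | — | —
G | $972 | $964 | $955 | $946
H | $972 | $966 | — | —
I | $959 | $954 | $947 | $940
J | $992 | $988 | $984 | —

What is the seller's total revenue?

Total revenue: $6,838

All unit-bids, highest first — top 7: 992 (J-1), 988 (J-2), 984 (J-3), 972 (G-1), 972 (H-1), 966 (H-2), 964 (G-2)
Next rejected bid: $960 (not a price — pay-as-bid).
Each winning unit pays its own bid.
Revenue = 992 + 988 + 984 + 972 + 972 + 966 + 964 = $6,838.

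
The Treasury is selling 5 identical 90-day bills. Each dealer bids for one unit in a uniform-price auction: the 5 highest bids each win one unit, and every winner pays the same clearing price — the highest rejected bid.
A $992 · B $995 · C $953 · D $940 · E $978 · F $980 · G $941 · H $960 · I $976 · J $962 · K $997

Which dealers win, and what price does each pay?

K, B, A, F, E; each pays $976

Sorting: 997 (K), 995 (B), 992 (A), 980 (F), 978 (E), 976 (I), 962 (J), …
Top 5: K, B, A, F, E.
Clearing price = highest rejected bid = $976.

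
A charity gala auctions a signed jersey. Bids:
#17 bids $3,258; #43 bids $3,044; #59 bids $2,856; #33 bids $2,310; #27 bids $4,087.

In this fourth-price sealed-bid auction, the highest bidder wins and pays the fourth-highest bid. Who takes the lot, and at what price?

Bids ranked: 4,087 (#27) > 3,258 (#17) > 3,044 (#43) > 2,856 (#59) > 2,310 (#33)
#27 wins; payment is bid #4 in the ranking = $2,856.

#27 pays $2,856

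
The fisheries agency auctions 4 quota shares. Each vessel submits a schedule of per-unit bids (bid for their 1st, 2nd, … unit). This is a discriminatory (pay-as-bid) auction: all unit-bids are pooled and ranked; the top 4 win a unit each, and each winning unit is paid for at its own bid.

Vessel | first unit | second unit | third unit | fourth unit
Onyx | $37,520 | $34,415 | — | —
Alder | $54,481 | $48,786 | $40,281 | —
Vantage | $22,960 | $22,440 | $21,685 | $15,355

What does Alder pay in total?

Alder pays $143,548

All unit-bids, highest first — top 4: 54,481 (Alder-1), 48,786 (Alder-2), 40,281 (Alder-3), 37,520 (Onyx-1)
Next rejected bid: $34,415 (not a price — pay-as-bid).
Alder's winning unit-bids: 54,481 + 48,786 + 40,281 = $143,548.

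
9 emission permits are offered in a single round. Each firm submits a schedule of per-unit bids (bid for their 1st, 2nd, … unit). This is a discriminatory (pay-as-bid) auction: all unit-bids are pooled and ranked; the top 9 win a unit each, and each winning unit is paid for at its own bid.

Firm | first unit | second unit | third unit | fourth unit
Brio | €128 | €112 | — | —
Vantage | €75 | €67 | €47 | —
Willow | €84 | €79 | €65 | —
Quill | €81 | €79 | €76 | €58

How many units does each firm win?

Brio 2, Quill 3, Vantage 2, Willow 2

All unit-bids, highest first — top 9: 128 (Brio-1), 112 (Brio-2), 84 (Willow-1), 81 (Quill-1), 79 (Willow-2), 79 (Quill-2), 76 (Quill-3), 75 (Vantage-1), 67 (Vantage-2)
Next rejected bid: €65 (not a price — pay-as-bid).
Allocation: Brio 2, Quill 3, Vantage 2, Willow 2.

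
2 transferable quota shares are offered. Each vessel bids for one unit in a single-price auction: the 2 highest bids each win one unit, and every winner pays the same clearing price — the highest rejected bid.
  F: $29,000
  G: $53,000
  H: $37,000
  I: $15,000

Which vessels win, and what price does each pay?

Sorting: 53,000 (G), 37,000 (H), 29,000 (F), 15,000 (I)
Top 2: G, H.
Highest unsuccessful bid: $29,000 → clearing price.

G, H; each pays $29,000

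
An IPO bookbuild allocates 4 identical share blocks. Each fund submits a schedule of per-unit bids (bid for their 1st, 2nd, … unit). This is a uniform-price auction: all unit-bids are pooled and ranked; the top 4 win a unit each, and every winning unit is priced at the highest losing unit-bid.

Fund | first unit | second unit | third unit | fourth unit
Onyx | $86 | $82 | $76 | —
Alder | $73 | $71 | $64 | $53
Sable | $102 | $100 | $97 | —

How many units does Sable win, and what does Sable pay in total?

Sable: 3 units, pays $246

Pooled unit-bids ranked (top 4): 102 (Sable-1), 100 (Sable-2), 97 (Sable-3), 86 (Onyx-1)
The (k+1)-th unit-bid is $82.
Sable wins 3 unit(s) at $82 each.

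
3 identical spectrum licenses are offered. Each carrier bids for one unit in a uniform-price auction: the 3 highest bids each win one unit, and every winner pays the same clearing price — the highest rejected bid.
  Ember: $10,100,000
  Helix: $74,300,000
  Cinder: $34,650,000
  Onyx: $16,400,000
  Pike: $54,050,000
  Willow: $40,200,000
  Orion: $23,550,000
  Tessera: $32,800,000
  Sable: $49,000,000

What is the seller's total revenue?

Ordering the bids: 74,300,000 (Helix), 54,050,000 (Pike), 49,000,000 (Sable), 40,200,000 (Willow), 34,650,000 (Cinder), …
The 3 highest are Helix, Pike, Sable.
Highest unsuccessful bid: $40,200,000 → clearing price.
Total revenue = 3 × $40,200,000 = $120,600,000.

Total revenue: $120,600,000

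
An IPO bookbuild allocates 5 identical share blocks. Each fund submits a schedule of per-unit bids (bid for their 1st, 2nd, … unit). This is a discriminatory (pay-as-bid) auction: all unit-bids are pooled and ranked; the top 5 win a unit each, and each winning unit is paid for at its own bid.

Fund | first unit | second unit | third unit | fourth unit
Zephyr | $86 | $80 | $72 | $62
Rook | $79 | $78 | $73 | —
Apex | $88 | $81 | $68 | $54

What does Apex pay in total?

Apex pays $169

Merging the schedules and taking the best 5: 88 (Apex-1), 86 (Zephyr-1), 81 (Apex-2), 80 (Zephyr-2), 79 (Rook-1)
Next rejected bid: $78 (not a price — pay-as-bid).
Apex's winning unit-bids: 88 + 81 = $169.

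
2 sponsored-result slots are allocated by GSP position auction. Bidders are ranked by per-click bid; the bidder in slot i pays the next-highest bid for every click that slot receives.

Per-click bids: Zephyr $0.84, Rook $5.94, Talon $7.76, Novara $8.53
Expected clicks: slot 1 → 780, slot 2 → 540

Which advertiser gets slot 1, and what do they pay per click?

Novara; $7.76 per click

Ranked by bid: $8.53 (Novara) > $7.76 (Talon) > $5.94 (Rook) > …
Slot 1 goes to the first-ranked bidder, Novara, who pays the next bid down: $7.76/click.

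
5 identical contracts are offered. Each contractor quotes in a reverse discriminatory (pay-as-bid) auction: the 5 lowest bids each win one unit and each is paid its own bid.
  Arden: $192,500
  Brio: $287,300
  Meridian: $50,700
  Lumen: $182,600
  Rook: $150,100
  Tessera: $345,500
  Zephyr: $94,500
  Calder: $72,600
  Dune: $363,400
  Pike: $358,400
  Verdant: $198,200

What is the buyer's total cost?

Bids ranked low→high: 50,700 (Meridian), 72,600 (Calder), 94,500 (Zephyr), 150,100 (Rook), 182,600 (Lumen), 192,500 (Arden), 198,200 (Verdant), …
The 5 lowest are Meridian, Calder, Zephyr, Rook, Lumen.
Total cost = 50,700 + 72,600 + 94,500 + 150,100 + 182,600 = $550,500.

Total cost: $550,500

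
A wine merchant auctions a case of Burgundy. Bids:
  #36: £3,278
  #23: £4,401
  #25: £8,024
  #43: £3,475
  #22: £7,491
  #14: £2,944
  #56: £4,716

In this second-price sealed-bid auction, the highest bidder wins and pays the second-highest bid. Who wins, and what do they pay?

Bids ranked: 8,024 (#25) > 7,491 (#22) > 4,716 (#56) > 4,401 (#23) > 3,475 (#43) > 3,278 (#36) > …
Second-price: #25 pays #22's bid of £7,491.

#25 pays £7,491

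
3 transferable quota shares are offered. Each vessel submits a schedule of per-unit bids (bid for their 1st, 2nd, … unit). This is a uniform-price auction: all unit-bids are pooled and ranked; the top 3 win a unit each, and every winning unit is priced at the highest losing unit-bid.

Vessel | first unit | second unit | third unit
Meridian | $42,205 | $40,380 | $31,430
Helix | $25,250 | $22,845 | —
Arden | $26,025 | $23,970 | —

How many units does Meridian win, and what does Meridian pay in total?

Meridian: 3 units, pays $78,075

Merging the schedules and taking the best 3: 42,205 (Meridian-1), 40,380 (Meridian-2), 31,430 (Meridian-3)
The (k+1)-th unit-bid is $26,025.
Meridian wins 3 unit(s) at $26,025 each.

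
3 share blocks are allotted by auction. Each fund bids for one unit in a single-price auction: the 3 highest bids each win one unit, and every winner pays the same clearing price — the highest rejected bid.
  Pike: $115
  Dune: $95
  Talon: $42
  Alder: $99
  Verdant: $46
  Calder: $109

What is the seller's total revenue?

Ordering the bids: 115 (Pike), 109 (Calder), 99 (Alder), 95 (Dune), 46 (Verdant), …
The 3 highest are Pike, Calder, Alder.
Clearing price = highest rejected bid = $95.
Total revenue = 3 × $95 = $285.

Total revenue: $285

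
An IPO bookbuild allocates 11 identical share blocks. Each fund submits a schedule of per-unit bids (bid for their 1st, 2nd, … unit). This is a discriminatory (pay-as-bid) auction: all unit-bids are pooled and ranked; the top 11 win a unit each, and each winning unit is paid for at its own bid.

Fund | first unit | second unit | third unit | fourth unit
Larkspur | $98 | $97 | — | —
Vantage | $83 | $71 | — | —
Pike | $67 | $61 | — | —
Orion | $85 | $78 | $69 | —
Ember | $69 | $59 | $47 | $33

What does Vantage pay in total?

Pooled unit-bids ranked (top 11): 98 (Larkspur-1), 97 (Larkspur-2), 85 (Orion-1), 83 (Vantage-1), 78 (Orion-2), 71 (Vantage-2), 69 (Orion-3), 69 (Ember-1), 67 (Pike-1), 61 (Pike-2), 59 (Ember-2)
Next rejected bid: $47 (not a price — pay-as-bid).
Vantage's winning unit-bids: 83 + 71 = $154.

Vantage pays $154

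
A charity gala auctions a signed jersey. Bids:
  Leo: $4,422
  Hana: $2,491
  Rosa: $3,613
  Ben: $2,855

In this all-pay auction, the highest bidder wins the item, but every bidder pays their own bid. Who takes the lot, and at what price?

Leo pays $4,422

Bids in order: 4,422 (Leo) > 3,613 (Rosa) > 2,855 (Ben) > 2,491 (Hana)
Leo wins with the top bid; all bids are sunk regardless.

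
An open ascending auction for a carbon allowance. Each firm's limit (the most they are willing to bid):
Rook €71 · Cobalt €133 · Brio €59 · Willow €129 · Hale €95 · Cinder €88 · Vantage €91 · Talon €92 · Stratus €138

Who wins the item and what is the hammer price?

Stratus wins at €133

Ascending (English) auction: the price rises until one bidder remains; the winner pays the price at which the last rival dropped out.
Sorting limits: 138 (Stratus) > 133 (Cobalt) > 129 (Willow) > 95 (Hale) > 92 (Talon) > 91 (Vantage) > …
Bidding ends when Cobalt exits at €133; Stratus takes it.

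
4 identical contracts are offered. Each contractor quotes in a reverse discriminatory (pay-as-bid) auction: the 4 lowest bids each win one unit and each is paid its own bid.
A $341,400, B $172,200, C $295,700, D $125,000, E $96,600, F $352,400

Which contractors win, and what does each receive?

E $96,600, D $125,000, B $172,200, C $295,700

Sorting: 96,600 (E), 125,000 (D), 172,200 (B), 295,700 (C), 341,400 (A), 352,400 (F)
Lowest 4: E, D, B, C.
Each winner is paid its own bid: E $96,600, D $125,000, B $172,200, C $295,700.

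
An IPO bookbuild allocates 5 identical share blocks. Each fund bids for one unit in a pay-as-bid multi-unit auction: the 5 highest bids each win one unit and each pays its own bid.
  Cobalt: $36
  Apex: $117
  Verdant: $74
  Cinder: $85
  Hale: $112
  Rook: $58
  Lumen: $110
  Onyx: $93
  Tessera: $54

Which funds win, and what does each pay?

Apex $117, Hale $112, Lumen $110, Onyx $93, Cinder $85

Sorting: 117 (Apex), 112 (Hale), 110 (Lumen), 93 (Onyx), 85 (Cinder), 74 (Verdant), 58 (Rook), …
The 5 highest are Apex, Hale, Lumen, Onyx, Cinder.
Each winner pays its own bid: Apex $117, Hale $112, Lumen $110, Onyx $93, Cinder $85.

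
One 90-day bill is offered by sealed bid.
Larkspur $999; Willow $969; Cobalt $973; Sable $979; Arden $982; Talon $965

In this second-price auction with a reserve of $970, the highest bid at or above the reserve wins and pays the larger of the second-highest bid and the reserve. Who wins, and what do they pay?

Larkspur pays $982

Second-price auction with a reserve of $970: the highest bid at or above the reserve wins and pays the larger of the second-highest bid and the reserve.
Bids in order: 999 (Larkspur) > 982 (Arden) > 979 (Sable) > 973 (Cobalt) > 969 (Willow) > 965 (Talon)
Highest eligible bid: Larkspur at $999.
Second-highest bid $982 exceeds the reserve $970 → payment $982.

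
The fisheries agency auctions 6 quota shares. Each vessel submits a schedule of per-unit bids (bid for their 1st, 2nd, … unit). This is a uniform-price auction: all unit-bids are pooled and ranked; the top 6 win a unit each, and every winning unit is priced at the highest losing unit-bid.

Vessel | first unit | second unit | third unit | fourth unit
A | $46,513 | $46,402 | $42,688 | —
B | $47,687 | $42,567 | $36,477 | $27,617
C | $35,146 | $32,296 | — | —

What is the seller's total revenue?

Total revenue: $210,876

Merging the schedules and taking the best 6: 47,687 (B-1), 46,513 (A-1), 46,402 (A-2), 42,688 (A-3), 42,567 (B-2), 36,477 (B-3)
First bid not allocated: $35,146.
Allocation: A 3, B 3. Every unit priced at $35,146.
Revenue = 6 × 35,146 = $210,876.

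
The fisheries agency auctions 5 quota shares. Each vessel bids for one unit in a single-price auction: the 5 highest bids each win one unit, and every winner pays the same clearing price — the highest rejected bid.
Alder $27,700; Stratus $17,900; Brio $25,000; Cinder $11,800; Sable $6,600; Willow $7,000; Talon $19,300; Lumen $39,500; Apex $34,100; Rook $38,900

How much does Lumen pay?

Lumen pays $19,300

Ordering the bids: 39,500 (Lumen), 38,900 (Rook), 34,100 (Apex), 27,700 (Alder), 25,000 (Brio), 19,300 (Talon), 17,900 (Stratus), …
The 5 highest are Lumen, Rook, Apex, Alder, Brio.
Highest unsuccessful bid: $19,300 → clearing price.
Lumen wins → pays $19,300.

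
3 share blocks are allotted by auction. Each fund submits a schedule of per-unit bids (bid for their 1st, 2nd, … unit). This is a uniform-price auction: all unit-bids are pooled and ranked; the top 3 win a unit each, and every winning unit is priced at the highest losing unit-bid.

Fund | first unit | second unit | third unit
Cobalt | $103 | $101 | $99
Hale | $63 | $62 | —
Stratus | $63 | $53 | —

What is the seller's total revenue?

All unit-bids, highest first — top 3: 103 (Cobalt-1), 101 (Cobalt-2), 99 (Cobalt-3)
First bid not allocated: $63.
Allocation: Cobalt 3. Every unit priced at $63.
Revenue = 3 × 63 = $189.

Total revenue: $189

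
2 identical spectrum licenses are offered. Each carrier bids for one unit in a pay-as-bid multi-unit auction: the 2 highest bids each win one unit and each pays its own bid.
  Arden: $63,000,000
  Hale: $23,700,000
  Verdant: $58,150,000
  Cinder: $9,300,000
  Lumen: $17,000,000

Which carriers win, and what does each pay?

Arden $63,000,000, Verdant $58,150,000

Sorting: 63,000,000 (Arden), 58,150,000 (Verdant), 23,700,000 (Hale), 17,000,000 (Lumen), …
The 2 highest are Arden, Verdant.
Each winner pays its own bid: Arden $63,000,000, Verdant $58,150,000.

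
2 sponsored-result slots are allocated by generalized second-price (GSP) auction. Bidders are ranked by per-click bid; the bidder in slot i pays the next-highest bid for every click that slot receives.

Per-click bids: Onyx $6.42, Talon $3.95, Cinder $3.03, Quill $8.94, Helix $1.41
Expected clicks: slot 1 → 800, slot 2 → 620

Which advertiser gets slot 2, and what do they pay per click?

Per-click bids in order: $8.94 (Quill) > $6.42 (Onyx) > $3.95 (Talon) > …
Slot 2 goes to the second-ranked bidder, Onyx, who pays the next bid down: $3.95/click.

Onyx; $3.95 per click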